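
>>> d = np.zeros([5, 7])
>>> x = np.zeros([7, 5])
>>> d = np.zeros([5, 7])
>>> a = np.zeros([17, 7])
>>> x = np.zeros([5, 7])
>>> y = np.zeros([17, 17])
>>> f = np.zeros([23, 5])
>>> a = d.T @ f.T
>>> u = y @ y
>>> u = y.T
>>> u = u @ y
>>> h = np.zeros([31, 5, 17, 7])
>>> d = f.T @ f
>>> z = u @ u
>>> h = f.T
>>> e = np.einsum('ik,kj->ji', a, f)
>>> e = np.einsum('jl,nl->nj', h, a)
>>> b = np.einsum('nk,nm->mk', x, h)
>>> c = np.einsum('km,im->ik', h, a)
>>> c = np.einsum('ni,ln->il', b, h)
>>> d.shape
(5, 5)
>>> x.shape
(5, 7)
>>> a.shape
(7, 23)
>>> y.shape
(17, 17)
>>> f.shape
(23, 5)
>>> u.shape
(17, 17)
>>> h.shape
(5, 23)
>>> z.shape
(17, 17)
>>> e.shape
(7, 5)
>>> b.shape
(23, 7)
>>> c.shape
(7, 5)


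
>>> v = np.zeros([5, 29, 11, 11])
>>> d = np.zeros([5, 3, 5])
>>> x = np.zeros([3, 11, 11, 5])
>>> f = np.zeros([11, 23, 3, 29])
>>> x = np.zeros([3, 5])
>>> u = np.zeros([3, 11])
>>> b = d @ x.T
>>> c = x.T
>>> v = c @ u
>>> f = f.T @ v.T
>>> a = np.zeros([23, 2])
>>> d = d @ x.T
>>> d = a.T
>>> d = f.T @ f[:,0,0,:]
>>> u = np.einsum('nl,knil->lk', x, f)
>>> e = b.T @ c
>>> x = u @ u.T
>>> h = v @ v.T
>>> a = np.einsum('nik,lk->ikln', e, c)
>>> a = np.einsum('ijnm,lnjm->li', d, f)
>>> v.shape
(5, 11)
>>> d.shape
(5, 23, 3, 5)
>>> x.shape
(5, 5)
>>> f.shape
(29, 3, 23, 5)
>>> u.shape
(5, 29)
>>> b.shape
(5, 3, 3)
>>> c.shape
(5, 3)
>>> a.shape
(29, 5)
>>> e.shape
(3, 3, 3)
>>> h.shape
(5, 5)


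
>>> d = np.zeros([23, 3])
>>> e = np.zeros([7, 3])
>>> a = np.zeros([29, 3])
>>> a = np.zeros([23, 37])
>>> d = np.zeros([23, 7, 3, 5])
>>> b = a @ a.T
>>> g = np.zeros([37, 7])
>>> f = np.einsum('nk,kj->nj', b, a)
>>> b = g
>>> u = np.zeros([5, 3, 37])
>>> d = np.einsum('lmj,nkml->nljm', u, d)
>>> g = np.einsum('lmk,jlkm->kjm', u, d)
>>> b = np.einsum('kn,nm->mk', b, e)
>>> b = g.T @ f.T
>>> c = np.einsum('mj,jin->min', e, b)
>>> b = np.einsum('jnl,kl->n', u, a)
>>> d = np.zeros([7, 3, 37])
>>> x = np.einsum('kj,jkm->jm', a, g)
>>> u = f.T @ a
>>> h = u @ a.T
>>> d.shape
(7, 3, 37)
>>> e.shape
(7, 3)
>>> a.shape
(23, 37)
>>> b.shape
(3,)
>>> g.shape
(37, 23, 3)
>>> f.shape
(23, 37)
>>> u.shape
(37, 37)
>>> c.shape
(7, 23, 23)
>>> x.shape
(37, 3)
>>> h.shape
(37, 23)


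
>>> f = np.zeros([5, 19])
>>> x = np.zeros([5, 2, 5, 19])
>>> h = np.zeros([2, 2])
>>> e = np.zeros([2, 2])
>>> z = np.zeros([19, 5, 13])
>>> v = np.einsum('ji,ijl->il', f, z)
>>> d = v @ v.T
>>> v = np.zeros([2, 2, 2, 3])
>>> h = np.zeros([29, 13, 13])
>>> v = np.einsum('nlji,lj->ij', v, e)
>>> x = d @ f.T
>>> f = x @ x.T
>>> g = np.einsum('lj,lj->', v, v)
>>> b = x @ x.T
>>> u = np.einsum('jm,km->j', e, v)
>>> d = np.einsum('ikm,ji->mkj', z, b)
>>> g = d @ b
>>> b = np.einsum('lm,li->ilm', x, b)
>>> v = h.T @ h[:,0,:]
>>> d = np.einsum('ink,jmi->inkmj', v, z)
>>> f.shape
(19, 19)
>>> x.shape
(19, 5)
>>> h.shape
(29, 13, 13)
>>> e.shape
(2, 2)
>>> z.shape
(19, 5, 13)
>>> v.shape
(13, 13, 13)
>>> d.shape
(13, 13, 13, 5, 19)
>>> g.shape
(13, 5, 19)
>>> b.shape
(19, 19, 5)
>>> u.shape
(2,)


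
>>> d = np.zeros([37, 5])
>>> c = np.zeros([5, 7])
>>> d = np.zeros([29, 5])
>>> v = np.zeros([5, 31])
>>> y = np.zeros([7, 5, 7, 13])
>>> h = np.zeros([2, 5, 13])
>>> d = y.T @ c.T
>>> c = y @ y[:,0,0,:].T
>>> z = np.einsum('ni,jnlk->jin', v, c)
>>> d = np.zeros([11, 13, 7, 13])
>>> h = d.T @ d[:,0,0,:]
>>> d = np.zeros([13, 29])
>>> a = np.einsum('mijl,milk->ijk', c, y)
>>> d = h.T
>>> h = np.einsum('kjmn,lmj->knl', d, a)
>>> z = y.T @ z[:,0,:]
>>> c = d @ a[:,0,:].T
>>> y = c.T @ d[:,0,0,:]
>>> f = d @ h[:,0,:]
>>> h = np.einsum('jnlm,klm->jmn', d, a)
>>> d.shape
(13, 13, 7, 13)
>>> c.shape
(13, 13, 7, 5)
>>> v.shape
(5, 31)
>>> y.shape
(5, 7, 13, 13)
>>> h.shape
(13, 13, 13)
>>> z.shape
(13, 7, 5, 5)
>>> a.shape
(5, 7, 13)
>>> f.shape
(13, 13, 7, 5)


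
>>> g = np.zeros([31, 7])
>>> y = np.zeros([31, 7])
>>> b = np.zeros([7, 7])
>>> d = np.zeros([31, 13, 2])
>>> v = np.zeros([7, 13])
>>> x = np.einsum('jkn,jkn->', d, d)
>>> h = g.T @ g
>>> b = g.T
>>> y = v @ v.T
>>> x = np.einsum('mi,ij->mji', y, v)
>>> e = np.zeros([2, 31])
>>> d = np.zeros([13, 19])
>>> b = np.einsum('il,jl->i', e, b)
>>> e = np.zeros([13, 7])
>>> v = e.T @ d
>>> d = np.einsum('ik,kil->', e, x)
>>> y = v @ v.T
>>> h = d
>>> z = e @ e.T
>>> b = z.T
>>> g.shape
(31, 7)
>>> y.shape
(7, 7)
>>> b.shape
(13, 13)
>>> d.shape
()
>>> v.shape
(7, 19)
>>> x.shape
(7, 13, 7)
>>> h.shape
()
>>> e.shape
(13, 7)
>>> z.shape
(13, 13)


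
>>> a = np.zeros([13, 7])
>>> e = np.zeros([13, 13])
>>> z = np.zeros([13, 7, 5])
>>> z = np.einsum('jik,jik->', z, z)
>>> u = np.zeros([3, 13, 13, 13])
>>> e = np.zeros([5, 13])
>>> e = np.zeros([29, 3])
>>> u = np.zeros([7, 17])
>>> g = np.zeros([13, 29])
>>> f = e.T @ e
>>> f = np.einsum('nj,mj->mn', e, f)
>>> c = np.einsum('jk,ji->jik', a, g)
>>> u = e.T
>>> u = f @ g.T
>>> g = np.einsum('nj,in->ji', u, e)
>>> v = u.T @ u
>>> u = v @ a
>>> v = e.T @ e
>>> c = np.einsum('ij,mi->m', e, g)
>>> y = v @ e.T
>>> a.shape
(13, 7)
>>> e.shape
(29, 3)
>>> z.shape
()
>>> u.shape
(13, 7)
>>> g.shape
(13, 29)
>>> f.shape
(3, 29)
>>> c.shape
(13,)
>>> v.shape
(3, 3)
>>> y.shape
(3, 29)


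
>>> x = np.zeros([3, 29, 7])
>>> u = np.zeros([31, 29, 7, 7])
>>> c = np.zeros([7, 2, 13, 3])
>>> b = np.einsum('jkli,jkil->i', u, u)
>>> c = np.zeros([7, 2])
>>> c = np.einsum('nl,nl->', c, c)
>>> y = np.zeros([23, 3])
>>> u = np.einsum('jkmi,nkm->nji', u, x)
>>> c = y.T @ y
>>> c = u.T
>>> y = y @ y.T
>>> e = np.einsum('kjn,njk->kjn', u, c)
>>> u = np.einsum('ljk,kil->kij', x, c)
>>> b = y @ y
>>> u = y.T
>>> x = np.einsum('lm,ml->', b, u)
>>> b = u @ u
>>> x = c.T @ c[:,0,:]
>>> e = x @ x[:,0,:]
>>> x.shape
(3, 31, 3)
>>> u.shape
(23, 23)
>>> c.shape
(7, 31, 3)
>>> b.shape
(23, 23)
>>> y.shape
(23, 23)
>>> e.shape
(3, 31, 3)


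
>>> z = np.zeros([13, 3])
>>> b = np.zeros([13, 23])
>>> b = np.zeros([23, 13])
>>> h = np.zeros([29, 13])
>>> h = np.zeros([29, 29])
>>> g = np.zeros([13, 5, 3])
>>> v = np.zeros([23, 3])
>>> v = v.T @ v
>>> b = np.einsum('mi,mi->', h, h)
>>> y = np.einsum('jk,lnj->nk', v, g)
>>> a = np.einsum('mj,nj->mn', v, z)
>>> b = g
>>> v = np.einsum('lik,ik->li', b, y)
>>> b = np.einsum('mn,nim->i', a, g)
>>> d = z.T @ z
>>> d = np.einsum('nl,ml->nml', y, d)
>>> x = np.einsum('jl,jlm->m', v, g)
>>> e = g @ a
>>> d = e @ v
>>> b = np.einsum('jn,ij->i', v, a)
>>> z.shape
(13, 3)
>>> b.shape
(3,)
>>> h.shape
(29, 29)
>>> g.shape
(13, 5, 3)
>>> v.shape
(13, 5)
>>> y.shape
(5, 3)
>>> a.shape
(3, 13)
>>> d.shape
(13, 5, 5)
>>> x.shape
(3,)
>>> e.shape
(13, 5, 13)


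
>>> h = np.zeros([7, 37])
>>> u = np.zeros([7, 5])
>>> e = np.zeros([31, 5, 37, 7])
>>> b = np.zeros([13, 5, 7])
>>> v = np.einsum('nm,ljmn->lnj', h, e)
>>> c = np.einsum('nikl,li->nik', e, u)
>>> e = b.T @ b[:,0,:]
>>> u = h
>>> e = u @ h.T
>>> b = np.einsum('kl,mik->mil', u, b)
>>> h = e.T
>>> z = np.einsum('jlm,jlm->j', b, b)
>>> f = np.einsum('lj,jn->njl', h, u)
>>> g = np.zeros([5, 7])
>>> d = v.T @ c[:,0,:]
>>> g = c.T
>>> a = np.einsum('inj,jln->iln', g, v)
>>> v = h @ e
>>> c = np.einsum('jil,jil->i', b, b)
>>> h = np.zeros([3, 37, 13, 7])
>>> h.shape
(3, 37, 13, 7)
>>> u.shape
(7, 37)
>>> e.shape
(7, 7)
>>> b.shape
(13, 5, 37)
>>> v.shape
(7, 7)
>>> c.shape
(5,)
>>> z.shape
(13,)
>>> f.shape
(37, 7, 7)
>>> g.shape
(37, 5, 31)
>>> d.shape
(5, 7, 37)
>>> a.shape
(37, 7, 5)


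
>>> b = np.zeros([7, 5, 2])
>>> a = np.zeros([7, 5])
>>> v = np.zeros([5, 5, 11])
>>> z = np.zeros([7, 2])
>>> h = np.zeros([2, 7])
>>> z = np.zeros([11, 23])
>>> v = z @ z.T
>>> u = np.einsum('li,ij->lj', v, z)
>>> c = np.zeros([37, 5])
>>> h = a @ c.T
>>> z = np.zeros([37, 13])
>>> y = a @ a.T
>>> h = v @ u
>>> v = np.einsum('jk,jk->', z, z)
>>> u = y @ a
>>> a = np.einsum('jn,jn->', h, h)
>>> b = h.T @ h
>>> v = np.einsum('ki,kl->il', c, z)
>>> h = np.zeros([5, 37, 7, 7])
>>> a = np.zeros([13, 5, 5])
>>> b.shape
(23, 23)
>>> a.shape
(13, 5, 5)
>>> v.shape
(5, 13)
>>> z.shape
(37, 13)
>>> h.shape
(5, 37, 7, 7)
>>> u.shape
(7, 5)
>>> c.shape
(37, 5)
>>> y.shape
(7, 7)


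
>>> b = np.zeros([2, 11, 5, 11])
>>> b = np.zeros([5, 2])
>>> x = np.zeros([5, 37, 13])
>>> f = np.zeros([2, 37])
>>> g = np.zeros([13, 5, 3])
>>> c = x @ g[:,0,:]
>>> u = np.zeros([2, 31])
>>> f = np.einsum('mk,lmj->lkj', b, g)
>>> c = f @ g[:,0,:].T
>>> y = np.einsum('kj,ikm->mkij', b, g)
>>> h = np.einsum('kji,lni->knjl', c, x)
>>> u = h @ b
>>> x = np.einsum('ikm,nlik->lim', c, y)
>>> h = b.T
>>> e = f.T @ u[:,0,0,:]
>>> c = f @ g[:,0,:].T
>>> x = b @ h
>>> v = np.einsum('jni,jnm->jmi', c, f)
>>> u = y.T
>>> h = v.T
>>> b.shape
(5, 2)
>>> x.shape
(5, 5)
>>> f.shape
(13, 2, 3)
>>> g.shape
(13, 5, 3)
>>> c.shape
(13, 2, 13)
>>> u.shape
(2, 13, 5, 3)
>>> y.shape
(3, 5, 13, 2)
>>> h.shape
(13, 3, 13)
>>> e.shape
(3, 2, 2)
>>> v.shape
(13, 3, 13)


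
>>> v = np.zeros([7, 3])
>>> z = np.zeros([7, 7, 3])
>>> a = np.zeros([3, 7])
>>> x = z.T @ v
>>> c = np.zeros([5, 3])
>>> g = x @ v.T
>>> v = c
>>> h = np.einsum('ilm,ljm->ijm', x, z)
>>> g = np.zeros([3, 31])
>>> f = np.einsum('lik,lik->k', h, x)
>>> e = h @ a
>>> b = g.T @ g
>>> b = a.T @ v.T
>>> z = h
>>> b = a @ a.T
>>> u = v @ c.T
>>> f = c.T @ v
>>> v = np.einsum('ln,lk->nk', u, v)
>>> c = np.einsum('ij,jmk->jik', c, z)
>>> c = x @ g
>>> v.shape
(5, 3)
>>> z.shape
(3, 7, 3)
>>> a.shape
(3, 7)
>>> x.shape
(3, 7, 3)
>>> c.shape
(3, 7, 31)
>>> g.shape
(3, 31)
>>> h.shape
(3, 7, 3)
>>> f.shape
(3, 3)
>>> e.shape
(3, 7, 7)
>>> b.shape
(3, 3)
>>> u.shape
(5, 5)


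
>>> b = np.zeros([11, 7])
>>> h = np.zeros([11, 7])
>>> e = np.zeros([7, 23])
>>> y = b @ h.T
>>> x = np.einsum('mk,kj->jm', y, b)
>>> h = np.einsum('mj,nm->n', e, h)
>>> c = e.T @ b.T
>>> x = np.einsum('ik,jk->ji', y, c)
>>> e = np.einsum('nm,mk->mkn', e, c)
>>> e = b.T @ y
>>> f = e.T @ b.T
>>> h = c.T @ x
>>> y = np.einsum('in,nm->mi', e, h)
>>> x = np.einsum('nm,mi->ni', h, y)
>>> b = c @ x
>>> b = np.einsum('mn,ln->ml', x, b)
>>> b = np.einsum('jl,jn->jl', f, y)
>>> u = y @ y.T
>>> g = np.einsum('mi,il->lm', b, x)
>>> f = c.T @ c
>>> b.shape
(11, 11)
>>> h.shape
(11, 11)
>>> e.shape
(7, 11)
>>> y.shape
(11, 7)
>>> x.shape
(11, 7)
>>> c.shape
(23, 11)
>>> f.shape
(11, 11)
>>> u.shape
(11, 11)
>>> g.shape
(7, 11)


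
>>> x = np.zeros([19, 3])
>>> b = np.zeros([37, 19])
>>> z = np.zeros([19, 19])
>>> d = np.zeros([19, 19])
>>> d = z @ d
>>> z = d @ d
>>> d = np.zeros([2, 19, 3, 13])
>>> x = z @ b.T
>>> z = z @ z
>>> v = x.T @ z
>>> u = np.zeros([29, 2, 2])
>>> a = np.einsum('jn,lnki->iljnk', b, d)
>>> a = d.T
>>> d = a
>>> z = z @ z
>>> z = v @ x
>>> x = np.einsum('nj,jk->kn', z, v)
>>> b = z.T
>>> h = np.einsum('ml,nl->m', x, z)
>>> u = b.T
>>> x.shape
(19, 37)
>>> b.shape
(37, 37)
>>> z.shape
(37, 37)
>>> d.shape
(13, 3, 19, 2)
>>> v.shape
(37, 19)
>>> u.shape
(37, 37)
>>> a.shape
(13, 3, 19, 2)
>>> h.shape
(19,)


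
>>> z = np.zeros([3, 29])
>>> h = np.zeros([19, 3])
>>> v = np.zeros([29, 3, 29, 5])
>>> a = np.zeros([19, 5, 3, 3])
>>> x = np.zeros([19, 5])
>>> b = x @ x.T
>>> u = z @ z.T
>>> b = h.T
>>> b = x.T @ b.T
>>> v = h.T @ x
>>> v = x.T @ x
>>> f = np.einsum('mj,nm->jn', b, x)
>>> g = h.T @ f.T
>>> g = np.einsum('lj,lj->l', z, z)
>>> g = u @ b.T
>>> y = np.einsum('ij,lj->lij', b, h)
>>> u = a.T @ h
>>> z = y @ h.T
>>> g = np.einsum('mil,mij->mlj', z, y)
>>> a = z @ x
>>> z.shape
(19, 5, 19)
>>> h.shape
(19, 3)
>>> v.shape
(5, 5)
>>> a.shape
(19, 5, 5)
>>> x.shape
(19, 5)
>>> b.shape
(5, 3)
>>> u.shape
(3, 3, 5, 3)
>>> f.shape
(3, 19)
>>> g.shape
(19, 19, 3)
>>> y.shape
(19, 5, 3)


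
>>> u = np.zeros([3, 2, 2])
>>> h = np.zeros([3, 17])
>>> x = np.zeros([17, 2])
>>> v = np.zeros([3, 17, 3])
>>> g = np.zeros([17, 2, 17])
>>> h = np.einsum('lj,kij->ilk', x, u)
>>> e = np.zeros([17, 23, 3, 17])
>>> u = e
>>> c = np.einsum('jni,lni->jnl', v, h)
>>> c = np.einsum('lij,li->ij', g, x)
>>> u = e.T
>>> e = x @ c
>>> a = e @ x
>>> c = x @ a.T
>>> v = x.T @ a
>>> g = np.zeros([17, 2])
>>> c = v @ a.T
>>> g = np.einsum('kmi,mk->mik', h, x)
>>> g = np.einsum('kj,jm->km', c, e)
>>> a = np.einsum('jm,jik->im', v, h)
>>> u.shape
(17, 3, 23, 17)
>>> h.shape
(2, 17, 3)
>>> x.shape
(17, 2)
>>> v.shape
(2, 2)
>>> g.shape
(2, 17)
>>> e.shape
(17, 17)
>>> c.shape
(2, 17)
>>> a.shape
(17, 2)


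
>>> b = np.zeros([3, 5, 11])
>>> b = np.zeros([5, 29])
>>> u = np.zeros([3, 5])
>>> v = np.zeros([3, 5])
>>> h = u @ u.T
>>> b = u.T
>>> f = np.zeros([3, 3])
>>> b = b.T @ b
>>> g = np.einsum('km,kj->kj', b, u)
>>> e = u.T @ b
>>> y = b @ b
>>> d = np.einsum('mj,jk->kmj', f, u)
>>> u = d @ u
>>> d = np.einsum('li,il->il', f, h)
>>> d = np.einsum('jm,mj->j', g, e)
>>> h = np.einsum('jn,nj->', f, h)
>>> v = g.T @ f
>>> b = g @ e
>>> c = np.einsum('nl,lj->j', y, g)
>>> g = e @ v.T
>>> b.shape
(3, 3)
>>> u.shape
(5, 3, 5)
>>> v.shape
(5, 3)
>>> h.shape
()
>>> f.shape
(3, 3)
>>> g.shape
(5, 5)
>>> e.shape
(5, 3)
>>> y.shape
(3, 3)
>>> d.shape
(3,)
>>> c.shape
(5,)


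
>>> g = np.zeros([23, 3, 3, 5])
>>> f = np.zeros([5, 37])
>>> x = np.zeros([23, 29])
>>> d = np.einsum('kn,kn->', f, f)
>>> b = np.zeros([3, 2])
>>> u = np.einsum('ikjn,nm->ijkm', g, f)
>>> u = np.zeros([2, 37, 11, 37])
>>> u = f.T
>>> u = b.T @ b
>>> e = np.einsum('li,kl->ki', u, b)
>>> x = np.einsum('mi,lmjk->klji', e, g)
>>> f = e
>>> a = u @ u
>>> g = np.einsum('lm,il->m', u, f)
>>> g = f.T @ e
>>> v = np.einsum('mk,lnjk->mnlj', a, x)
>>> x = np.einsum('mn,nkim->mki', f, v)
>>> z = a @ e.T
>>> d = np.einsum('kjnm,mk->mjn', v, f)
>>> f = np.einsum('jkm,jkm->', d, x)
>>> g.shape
(2, 2)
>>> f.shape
()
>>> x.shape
(3, 23, 5)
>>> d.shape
(3, 23, 5)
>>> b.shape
(3, 2)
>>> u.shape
(2, 2)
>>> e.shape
(3, 2)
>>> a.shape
(2, 2)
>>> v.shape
(2, 23, 5, 3)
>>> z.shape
(2, 3)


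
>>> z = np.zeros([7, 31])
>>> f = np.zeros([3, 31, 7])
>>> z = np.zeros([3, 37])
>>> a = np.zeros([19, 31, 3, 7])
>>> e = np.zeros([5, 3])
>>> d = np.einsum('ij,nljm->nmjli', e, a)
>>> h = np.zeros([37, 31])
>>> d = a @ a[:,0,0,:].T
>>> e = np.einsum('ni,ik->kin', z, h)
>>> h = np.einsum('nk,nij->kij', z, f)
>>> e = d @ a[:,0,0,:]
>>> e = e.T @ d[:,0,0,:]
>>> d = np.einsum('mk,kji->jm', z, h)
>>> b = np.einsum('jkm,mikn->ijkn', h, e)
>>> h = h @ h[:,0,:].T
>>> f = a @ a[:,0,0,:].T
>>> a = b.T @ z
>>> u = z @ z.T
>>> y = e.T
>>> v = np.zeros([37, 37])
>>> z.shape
(3, 37)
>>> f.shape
(19, 31, 3, 19)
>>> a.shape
(19, 31, 37, 37)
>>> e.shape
(7, 3, 31, 19)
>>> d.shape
(31, 3)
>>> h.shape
(37, 31, 37)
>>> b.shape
(3, 37, 31, 19)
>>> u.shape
(3, 3)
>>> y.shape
(19, 31, 3, 7)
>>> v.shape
(37, 37)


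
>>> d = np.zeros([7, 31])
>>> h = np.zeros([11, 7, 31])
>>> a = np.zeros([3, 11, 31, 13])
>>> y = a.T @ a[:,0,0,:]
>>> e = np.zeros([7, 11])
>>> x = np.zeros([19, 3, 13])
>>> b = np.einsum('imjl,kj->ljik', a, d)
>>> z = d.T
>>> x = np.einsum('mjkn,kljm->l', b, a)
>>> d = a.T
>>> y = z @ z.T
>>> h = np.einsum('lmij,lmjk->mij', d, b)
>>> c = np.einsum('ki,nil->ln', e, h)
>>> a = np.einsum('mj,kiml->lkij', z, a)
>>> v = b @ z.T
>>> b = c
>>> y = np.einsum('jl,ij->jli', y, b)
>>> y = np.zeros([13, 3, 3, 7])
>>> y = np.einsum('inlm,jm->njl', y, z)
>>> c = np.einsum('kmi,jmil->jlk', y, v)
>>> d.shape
(13, 31, 11, 3)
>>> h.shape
(31, 11, 3)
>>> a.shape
(13, 3, 11, 7)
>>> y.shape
(3, 31, 3)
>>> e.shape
(7, 11)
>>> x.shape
(11,)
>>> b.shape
(3, 31)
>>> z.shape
(31, 7)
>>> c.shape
(13, 31, 3)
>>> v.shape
(13, 31, 3, 31)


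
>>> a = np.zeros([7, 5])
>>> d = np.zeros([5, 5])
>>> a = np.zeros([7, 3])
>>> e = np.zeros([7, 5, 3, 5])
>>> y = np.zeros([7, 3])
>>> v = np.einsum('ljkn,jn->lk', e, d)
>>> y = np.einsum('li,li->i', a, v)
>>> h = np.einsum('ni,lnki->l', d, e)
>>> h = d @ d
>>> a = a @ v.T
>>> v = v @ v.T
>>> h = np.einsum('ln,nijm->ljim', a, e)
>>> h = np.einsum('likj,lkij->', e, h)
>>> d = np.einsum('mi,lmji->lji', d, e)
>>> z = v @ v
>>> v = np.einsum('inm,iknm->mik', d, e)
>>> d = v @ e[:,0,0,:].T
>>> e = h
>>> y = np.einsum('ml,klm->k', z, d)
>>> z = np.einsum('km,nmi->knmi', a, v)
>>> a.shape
(7, 7)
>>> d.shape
(5, 7, 7)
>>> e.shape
()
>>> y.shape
(5,)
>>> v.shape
(5, 7, 5)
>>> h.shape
()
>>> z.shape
(7, 5, 7, 5)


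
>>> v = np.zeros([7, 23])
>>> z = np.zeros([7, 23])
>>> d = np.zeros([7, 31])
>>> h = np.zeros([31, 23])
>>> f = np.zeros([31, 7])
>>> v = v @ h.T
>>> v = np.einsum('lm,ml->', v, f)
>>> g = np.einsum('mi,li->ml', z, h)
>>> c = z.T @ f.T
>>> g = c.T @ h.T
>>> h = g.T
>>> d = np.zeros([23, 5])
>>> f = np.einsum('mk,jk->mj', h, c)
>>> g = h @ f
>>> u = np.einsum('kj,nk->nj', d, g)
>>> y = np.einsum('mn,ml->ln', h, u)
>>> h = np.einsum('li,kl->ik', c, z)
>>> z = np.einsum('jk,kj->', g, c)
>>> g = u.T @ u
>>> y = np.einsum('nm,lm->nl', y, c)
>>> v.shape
()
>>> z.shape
()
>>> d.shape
(23, 5)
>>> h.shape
(31, 7)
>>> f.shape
(31, 23)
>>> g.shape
(5, 5)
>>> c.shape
(23, 31)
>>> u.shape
(31, 5)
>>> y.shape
(5, 23)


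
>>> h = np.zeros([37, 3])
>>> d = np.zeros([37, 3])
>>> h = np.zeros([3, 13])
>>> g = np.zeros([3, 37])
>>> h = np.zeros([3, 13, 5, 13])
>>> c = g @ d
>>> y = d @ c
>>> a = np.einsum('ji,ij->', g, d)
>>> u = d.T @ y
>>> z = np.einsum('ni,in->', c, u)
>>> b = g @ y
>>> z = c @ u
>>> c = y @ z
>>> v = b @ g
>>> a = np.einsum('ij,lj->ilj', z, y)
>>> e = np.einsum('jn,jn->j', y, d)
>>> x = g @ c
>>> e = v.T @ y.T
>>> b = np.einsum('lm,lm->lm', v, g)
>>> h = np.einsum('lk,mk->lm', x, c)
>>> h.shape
(3, 37)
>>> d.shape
(37, 3)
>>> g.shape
(3, 37)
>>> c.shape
(37, 3)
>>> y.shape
(37, 3)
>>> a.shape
(3, 37, 3)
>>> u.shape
(3, 3)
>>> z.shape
(3, 3)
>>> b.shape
(3, 37)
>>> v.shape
(3, 37)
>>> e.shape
(37, 37)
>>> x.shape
(3, 3)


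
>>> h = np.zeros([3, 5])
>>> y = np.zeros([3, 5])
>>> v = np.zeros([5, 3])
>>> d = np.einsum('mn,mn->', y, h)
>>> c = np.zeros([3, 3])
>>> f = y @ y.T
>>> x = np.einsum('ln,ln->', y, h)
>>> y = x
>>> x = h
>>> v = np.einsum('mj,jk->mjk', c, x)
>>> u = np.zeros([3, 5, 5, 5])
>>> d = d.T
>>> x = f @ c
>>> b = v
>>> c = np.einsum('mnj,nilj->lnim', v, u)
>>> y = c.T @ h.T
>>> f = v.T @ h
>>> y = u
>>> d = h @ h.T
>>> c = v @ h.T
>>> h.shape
(3, 5)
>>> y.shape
(3, 5, 5, 5)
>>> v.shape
(3, 3, 5)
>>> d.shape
(3, 3)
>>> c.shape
(3, 3, 3)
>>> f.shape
(5, 3, 5)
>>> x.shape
(3, 3)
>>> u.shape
(3, 5, 5, 5)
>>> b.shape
(3, 3, 5)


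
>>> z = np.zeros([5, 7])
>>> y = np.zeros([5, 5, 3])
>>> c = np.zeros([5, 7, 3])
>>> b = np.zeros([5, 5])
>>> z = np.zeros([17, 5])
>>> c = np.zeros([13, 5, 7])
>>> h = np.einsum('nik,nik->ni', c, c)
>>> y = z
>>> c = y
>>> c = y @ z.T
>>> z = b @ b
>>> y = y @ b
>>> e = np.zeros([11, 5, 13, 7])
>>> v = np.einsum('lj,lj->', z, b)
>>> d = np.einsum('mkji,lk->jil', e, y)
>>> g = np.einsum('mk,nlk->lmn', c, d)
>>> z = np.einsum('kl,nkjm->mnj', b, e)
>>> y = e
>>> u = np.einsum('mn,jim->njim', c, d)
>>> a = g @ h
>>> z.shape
(7, 11, 13)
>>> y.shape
(11, 5, 13, 7)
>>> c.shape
(17, 17)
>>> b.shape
(5, 5)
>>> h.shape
(13, 5)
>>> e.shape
(11, 5, 13, 7)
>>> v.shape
()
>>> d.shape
(13, 7, 17)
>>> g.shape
(7, 17, 13)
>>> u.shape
(17, 13, 7, 17)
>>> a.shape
(7, 17, 5)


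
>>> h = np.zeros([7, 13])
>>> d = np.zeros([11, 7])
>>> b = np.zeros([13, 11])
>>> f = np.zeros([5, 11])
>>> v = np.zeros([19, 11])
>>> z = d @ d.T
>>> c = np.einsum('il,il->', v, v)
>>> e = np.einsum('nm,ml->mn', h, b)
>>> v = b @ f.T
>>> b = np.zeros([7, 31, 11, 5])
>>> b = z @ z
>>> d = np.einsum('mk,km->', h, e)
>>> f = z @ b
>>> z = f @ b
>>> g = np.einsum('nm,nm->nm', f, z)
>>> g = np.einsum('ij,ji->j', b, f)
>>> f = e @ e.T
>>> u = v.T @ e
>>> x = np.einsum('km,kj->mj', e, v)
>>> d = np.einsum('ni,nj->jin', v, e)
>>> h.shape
(7, 13)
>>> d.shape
(7, 5, 13)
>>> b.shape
(11, 11)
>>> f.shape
(13, 13)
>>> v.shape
(13, 5)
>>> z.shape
(11, 11)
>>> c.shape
()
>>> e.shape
(13, 7)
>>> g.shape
(11,)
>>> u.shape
(5, 7)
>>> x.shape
(7, 5)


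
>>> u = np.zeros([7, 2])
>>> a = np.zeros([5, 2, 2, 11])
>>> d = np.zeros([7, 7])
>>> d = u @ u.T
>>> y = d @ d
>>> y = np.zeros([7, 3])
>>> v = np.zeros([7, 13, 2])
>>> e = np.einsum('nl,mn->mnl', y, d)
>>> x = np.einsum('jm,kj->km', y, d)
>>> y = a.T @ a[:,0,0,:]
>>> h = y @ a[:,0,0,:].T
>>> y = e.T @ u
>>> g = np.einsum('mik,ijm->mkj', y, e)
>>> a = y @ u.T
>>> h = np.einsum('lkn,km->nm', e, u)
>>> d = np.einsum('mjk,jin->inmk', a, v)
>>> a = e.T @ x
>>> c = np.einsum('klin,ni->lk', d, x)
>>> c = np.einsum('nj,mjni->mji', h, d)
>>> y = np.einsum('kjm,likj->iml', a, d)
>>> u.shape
(7, 2)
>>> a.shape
(3, 7, 3)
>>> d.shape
(13, 2, 3, 7)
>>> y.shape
(2, 3, 13)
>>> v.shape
(7, 13, 2)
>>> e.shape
(7, 7, 3)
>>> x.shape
(7, 3)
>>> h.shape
(3, 2)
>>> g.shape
(3, 2, 7)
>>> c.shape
(13, 2, 7)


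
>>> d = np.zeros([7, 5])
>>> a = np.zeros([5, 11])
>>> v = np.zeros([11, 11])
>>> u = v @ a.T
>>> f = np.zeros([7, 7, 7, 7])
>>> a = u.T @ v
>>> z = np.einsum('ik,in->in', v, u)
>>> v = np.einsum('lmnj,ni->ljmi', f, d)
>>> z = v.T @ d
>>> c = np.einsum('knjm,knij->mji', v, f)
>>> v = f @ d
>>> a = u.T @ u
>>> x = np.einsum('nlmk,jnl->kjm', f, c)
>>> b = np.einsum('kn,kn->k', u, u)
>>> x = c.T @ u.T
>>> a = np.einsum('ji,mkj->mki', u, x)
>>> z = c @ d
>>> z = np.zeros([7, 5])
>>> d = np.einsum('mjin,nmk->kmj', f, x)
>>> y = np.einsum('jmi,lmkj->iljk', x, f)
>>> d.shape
(11, 7, 7)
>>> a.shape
(7, 7, 5)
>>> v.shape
(7, 7, 7, 5)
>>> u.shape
(11, 5)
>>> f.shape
(7, 7, 7, 7)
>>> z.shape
(7, 5)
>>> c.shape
(5, 7, 7)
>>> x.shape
(7, 7, 11)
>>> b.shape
(11,)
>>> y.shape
(11, 7, 7, 7)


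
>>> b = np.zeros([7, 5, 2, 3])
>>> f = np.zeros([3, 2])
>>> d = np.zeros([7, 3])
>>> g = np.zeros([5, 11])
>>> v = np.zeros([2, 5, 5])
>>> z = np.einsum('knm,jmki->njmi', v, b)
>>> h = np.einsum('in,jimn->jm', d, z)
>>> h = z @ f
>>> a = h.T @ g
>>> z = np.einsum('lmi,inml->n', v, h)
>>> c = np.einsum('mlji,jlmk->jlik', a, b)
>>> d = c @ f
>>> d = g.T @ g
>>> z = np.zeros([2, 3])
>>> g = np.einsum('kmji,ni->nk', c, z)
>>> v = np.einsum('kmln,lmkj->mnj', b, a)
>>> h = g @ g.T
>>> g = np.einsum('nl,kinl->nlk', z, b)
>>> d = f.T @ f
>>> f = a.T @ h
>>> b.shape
(7, 5, 2, 3)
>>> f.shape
(11, 7, 5, 2)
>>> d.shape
(2, 2)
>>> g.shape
(2, 3, 7)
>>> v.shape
(5, 3, 11)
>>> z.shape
(2, 3)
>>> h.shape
(2, 2)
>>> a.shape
(2, 5, 7, 11)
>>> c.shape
(7, 5, 11, 3)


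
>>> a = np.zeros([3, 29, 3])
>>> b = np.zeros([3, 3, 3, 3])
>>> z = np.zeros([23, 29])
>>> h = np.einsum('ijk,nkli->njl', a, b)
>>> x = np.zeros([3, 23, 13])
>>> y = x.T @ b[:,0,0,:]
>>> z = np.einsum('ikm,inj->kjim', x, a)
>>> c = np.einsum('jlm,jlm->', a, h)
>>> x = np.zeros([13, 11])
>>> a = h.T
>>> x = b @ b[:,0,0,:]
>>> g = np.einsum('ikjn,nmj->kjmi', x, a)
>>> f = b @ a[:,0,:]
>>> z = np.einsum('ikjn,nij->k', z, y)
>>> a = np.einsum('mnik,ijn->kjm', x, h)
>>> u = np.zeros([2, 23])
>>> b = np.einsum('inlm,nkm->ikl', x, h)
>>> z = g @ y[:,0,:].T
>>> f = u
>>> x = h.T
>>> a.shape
(3, 29, 3)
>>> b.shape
(3, 29, 3)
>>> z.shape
(3, 3, 29, 13)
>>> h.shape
(3, 29, 3)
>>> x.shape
(3, 29, 3)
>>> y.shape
(13, 23, 3)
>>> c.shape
()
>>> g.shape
(3, 3, 29, 3)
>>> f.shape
(2, 23)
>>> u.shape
(2, 23)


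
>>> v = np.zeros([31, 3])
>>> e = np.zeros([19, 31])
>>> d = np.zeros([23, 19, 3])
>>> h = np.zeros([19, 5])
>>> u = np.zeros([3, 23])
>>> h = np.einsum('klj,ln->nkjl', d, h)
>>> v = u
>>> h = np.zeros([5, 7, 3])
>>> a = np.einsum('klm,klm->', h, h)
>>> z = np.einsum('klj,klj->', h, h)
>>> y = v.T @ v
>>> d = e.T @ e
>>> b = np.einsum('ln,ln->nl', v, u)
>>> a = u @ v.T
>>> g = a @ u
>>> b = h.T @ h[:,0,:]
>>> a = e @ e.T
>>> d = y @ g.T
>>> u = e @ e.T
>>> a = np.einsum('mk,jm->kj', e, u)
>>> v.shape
(3, 23)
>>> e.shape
(19, 31)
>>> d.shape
(23, 3)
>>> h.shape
(5, 7, 3)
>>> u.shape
(19, 19)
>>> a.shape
(31, 19)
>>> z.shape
()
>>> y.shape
(23, 23)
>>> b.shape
(3, 7, 3)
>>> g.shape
(3, 23)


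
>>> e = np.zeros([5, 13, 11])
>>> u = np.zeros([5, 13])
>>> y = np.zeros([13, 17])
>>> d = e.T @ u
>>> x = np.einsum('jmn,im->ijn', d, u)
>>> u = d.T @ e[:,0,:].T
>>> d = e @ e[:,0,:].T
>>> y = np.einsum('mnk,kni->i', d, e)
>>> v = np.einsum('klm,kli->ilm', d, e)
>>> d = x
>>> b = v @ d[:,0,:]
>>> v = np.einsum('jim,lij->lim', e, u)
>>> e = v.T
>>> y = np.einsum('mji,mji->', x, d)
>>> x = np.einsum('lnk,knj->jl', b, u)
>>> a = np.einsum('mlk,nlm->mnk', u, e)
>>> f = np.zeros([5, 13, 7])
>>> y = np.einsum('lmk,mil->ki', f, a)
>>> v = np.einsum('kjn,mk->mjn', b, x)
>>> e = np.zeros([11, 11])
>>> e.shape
(11, 11)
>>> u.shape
(13, 13, 5)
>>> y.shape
(7, 11)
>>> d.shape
(5, 11, 13)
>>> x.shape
(5, 11)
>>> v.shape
(5, 13, 13)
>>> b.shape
(11, 13, 13)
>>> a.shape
(13, 11, 5)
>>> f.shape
(5, 13, 7)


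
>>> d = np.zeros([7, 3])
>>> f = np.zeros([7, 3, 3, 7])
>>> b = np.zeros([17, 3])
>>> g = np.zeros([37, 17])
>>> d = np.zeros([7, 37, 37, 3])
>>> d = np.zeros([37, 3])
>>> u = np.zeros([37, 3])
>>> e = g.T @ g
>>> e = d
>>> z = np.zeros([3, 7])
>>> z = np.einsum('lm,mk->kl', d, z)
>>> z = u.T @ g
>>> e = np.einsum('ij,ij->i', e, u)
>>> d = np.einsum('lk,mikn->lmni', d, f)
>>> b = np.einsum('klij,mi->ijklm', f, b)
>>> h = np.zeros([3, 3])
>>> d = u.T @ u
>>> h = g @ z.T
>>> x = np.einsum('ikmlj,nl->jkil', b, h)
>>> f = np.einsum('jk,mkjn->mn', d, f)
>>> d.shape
(3, 3)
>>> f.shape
(7, 7)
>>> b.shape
(3, 7, 7, 3, 17)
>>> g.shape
(37, 17)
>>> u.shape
(37, 3)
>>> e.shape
(37,)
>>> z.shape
(3, 17)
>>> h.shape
(37, 3)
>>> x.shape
(17, 7, 3, 3)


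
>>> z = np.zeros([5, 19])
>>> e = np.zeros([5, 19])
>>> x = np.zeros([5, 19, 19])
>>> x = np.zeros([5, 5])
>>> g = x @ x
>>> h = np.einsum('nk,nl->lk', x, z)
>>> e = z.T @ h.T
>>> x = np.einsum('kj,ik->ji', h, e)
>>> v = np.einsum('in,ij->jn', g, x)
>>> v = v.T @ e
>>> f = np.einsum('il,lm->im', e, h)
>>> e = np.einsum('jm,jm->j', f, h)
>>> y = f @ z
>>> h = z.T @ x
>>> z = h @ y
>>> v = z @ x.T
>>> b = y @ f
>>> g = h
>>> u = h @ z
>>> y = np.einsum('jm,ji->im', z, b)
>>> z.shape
(19, 19)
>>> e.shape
(19,)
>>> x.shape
(5, 19)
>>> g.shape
(19, 19)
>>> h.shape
(19, 19)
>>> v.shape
(19, 5)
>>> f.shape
(19, 5)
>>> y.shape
(5, 19)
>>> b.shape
(19, 5)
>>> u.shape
(19, 19)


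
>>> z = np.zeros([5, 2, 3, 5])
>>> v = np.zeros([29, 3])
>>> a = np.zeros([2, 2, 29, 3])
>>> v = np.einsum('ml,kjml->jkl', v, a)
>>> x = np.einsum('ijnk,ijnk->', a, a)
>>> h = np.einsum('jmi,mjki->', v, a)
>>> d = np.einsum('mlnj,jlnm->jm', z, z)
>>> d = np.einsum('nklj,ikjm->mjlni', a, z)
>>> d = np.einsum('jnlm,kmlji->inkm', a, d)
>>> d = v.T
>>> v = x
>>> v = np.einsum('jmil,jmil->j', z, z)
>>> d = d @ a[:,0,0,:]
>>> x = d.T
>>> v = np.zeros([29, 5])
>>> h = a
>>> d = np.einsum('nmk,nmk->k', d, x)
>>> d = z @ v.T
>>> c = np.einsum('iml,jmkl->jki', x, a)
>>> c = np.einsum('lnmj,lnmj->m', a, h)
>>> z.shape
(5, 2, 3, 5)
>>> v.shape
(29, 5)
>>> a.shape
(2, 2, 29, 3)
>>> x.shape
(3, 2, 3)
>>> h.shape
(2, 2, 29, 3)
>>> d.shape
(5, 2, 3, 29)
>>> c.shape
(29,)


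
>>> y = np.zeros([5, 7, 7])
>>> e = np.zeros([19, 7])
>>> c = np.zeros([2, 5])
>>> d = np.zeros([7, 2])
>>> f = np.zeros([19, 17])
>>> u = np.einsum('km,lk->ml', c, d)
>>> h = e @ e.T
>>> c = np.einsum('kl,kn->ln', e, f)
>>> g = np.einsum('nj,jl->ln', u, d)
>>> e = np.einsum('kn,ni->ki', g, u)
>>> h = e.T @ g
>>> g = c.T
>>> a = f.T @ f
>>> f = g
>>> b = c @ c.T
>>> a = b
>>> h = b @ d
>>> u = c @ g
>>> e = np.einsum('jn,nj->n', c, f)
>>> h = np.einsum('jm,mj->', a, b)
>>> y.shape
(5, 7, 7)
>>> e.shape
(17,)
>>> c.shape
(7, 17)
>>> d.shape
(7, 2)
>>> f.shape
(17, 7)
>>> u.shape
(7, 7)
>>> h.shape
()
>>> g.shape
(17, 7)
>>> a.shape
(7, 7)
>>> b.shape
(7, 7)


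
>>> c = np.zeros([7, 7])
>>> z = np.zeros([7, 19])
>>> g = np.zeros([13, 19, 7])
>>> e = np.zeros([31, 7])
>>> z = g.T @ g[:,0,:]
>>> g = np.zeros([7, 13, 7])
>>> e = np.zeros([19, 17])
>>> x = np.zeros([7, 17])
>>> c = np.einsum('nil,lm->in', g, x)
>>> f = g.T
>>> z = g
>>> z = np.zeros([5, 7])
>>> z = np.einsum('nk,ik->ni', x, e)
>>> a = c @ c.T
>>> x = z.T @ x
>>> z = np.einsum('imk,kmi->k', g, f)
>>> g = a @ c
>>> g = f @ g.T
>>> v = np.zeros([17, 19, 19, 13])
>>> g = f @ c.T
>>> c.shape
(13, 7)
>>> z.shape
(7,)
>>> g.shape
(7, 13, 13)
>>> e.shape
(19, 17)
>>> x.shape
(19, 17)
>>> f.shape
(7, 13, 7)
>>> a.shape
(13, 13)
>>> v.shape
(17, 19, 19, 13)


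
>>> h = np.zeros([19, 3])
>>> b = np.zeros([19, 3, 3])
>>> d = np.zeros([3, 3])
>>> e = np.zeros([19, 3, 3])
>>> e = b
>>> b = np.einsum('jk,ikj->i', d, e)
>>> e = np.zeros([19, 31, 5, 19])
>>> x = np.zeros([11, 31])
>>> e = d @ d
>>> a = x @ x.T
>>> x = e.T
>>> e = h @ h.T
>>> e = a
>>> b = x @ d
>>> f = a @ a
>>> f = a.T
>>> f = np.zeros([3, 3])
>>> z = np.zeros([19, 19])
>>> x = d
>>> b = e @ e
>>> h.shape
(19, 3)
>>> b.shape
(11, 11)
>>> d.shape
(3, 3)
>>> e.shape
(11, 11)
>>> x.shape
(3, 3)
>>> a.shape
(11, 11)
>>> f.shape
(3, 3)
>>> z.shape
(19, 19)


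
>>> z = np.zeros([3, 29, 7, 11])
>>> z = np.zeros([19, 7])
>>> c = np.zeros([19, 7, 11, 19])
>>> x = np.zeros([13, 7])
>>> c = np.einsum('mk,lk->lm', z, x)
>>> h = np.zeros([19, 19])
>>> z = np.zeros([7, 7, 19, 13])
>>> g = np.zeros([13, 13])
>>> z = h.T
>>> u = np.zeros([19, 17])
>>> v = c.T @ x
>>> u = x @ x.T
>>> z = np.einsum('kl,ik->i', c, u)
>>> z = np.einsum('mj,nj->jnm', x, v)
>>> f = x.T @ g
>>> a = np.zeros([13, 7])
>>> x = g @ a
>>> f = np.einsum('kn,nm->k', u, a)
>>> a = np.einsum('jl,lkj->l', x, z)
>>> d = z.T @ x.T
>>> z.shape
(7, 19, 13)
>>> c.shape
(13, 19)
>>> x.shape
(13, 7)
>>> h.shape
(19, 19)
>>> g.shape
(13, 13)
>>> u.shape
(13, 13)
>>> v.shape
(19, 7)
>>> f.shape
(13,)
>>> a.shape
(7,)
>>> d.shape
(13, 19, 13)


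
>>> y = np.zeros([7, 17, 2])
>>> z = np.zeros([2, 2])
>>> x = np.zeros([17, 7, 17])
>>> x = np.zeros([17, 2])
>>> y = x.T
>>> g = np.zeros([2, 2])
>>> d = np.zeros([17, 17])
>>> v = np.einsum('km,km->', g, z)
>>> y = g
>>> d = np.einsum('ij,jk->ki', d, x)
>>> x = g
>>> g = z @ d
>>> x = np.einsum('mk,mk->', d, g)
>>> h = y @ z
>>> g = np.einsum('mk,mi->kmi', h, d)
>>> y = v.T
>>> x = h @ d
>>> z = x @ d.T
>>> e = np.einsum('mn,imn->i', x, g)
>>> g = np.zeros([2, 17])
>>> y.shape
()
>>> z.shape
(2, 2)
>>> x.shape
(2, 17)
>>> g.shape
(2, 17)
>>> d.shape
(2, 17)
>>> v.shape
()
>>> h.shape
(2, 2)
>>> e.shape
(2,)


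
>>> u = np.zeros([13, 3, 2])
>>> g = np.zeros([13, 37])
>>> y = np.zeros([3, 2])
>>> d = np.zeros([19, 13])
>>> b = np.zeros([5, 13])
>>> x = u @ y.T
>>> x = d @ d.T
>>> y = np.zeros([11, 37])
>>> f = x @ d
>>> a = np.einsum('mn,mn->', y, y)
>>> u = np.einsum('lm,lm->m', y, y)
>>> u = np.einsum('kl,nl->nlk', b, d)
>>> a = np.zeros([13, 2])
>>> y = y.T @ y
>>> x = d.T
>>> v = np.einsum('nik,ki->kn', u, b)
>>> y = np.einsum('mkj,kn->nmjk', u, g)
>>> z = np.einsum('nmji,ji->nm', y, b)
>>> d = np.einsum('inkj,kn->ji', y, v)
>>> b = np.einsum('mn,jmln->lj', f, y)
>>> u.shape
(19, 13, 5)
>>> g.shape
(13, 37)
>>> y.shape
(37, 19, 5, 13)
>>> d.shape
(13, 37)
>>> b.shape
(5, 37)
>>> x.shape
(13, 19)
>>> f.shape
(19, 13)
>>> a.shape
(13, 2)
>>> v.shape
(5, 19)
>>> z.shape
(37, 19)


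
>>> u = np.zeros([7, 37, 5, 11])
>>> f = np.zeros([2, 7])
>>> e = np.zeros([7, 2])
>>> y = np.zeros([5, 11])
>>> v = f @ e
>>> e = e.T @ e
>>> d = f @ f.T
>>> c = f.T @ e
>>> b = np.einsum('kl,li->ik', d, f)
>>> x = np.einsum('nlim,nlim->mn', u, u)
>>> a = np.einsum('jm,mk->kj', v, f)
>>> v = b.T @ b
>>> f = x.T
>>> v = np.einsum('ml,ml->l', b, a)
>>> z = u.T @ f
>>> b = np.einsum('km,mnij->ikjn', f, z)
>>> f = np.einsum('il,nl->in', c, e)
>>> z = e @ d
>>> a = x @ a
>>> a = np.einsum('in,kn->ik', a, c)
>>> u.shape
(7, 37, 5, 11)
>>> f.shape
(7, 2)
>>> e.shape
(2, 2)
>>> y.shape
(5, 11)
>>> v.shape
(2,)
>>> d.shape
(2, 2)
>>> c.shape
(7, 2)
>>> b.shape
(37, 7, 11, 5)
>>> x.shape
(11, 7)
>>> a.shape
(11, 7)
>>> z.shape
(2, 2)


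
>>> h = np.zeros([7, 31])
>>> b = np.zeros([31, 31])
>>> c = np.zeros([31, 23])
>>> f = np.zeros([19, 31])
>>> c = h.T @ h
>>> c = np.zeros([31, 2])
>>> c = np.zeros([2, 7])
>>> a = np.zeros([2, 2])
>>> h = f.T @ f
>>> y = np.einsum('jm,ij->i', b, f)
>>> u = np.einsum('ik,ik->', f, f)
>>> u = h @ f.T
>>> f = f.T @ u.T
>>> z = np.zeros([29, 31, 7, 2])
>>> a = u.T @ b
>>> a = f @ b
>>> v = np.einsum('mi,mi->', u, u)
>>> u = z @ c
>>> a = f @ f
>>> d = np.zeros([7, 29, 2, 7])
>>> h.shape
(31, 31)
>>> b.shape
(31, 31)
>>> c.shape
(2, 7)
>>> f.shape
(31, 31)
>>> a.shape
(31, 31)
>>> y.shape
(19,)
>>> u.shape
(29, 31, 7, 7)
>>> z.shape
(29, 31, 7, 2)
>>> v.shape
()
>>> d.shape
(7, 29, 2, 7)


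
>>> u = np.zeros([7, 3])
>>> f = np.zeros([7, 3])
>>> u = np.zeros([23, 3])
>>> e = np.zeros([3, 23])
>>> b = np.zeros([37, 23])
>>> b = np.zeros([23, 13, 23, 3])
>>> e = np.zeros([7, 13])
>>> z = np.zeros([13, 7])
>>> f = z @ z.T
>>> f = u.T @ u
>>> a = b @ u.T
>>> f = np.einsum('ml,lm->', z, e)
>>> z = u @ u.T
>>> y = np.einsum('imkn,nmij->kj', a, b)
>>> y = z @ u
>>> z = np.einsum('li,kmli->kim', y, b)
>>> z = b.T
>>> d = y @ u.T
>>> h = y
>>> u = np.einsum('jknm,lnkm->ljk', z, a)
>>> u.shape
(23, 3, 23)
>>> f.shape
()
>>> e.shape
(7, 13)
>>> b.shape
(23, 13, 23, 3)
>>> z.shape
(3, 23, 13, 23)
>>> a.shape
(23, 13, 23, 23)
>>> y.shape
(23, 3)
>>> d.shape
(23, 23)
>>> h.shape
(23, 3)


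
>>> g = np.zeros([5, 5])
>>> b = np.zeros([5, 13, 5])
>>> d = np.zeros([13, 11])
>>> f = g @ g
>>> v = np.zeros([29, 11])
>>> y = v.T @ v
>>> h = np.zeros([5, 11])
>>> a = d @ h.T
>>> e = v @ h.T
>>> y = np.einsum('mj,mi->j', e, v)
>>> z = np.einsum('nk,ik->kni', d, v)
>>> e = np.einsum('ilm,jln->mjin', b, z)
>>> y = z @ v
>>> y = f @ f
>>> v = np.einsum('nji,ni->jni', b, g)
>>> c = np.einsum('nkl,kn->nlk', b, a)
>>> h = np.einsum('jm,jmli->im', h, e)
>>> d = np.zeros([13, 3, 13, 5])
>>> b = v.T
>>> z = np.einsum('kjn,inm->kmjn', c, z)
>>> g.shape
(5, 5)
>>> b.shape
(5, 5, 13)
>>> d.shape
(13, 3, 13, 5)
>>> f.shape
(5, 5)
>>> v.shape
(13, 5, 5)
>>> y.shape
(5, 5)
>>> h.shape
(29, 11)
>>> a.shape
(13, 5)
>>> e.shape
(5, 11, 5, 29)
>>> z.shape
(5, 29, 5, 13)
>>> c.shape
(5, 5, 13)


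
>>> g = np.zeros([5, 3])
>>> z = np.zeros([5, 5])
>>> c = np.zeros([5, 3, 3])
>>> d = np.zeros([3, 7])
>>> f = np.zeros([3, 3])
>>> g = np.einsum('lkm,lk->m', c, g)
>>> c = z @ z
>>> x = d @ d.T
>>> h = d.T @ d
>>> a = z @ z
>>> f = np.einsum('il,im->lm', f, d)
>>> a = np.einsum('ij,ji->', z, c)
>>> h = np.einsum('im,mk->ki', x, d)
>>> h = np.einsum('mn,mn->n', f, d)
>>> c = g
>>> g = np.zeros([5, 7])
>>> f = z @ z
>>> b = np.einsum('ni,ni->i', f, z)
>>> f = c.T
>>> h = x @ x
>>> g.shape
(5, 7)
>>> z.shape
(5, 5)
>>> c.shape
(3,)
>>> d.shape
(3, 7)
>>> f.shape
(3,)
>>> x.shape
(3, 3)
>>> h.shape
(3, 3)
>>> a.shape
()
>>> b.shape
(5,)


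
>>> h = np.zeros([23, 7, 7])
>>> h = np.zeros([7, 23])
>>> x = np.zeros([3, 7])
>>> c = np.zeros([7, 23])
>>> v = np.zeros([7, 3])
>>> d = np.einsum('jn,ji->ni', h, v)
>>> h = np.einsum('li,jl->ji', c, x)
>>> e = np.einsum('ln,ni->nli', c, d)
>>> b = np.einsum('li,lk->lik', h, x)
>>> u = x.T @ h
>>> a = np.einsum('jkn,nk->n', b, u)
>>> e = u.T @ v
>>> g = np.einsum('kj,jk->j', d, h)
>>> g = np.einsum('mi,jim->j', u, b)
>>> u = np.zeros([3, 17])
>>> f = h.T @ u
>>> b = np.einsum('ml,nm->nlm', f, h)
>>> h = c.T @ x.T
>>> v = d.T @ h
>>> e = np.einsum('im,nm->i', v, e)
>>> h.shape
(23, 3)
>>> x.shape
(3, 7)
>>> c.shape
(7, 23)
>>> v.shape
(3, 3)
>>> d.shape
(23, 3)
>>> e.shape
(3,)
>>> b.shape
(3, 17, 23)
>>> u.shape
(3, 17)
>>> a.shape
(7,)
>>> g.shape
(3,)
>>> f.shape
(23, 17)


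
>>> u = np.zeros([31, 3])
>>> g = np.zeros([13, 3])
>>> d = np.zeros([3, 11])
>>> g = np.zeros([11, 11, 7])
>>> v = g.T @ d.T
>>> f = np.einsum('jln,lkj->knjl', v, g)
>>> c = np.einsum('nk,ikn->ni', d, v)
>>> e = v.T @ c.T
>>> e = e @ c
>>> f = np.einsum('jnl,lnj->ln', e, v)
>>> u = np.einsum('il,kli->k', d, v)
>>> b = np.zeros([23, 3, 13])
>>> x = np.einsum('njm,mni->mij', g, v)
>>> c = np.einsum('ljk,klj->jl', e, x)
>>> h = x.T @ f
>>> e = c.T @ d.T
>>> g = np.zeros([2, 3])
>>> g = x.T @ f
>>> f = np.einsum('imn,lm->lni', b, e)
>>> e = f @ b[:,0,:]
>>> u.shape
(7,)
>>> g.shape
(11, 3, 11)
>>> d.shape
(3, 11)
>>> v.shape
(7, 11, 3)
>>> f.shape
(3, 13, 23)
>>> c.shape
(11, 3)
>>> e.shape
(3, 13, 13)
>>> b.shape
(23, 3, 13)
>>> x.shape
(7, 3, 11)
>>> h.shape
(11, 3, 11)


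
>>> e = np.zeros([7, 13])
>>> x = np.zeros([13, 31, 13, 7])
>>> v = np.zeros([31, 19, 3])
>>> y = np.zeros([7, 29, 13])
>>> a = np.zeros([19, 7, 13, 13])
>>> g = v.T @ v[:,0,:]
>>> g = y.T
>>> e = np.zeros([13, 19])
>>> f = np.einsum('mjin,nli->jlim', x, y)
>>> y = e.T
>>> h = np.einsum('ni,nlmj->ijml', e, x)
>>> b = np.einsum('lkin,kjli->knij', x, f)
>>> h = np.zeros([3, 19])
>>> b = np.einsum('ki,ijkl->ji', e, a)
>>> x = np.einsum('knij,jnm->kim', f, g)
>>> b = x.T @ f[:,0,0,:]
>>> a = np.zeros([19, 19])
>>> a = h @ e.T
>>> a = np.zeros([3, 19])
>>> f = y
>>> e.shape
(13, 19)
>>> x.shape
(31, 13, 7)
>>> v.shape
(31, 19, 3)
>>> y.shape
(19, 13)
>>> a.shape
(3, 19)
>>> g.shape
(13, 29, 7)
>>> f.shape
(19, 13)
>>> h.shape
(3, 19)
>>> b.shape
(7, 13, 13)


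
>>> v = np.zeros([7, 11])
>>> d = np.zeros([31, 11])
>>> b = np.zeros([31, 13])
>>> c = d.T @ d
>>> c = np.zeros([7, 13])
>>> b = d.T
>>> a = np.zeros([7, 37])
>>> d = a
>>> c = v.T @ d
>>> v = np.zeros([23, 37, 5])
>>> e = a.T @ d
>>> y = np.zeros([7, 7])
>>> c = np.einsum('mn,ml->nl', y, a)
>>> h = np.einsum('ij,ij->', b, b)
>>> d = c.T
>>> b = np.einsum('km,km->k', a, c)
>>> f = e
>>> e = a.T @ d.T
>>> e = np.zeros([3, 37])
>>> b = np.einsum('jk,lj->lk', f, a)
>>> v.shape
(23, 37, 5)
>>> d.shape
(37, 7)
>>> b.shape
(7, 37)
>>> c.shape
(7, 37)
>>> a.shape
(7, 37)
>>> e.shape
(3, 37)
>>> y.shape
(7, 7)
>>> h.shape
()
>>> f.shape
(37, 37)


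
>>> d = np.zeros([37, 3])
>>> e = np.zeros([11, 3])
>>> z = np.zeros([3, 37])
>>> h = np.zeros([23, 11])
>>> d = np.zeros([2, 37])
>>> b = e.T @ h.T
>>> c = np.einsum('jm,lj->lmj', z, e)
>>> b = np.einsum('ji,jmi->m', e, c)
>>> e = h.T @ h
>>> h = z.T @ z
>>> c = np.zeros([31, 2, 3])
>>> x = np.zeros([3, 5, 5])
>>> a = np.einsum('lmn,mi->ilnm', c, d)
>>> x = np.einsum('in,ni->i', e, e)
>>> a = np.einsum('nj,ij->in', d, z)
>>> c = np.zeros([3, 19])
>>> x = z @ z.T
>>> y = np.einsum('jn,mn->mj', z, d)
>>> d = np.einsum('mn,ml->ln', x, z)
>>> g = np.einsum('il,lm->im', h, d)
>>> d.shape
(37, 3)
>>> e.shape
(11, 11)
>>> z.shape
(3, 37)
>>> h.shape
(37, 37)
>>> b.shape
(37,)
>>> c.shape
(3, 19)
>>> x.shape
(3, 3)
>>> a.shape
(3, 2)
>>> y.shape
(2, 3)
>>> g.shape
(37, 3)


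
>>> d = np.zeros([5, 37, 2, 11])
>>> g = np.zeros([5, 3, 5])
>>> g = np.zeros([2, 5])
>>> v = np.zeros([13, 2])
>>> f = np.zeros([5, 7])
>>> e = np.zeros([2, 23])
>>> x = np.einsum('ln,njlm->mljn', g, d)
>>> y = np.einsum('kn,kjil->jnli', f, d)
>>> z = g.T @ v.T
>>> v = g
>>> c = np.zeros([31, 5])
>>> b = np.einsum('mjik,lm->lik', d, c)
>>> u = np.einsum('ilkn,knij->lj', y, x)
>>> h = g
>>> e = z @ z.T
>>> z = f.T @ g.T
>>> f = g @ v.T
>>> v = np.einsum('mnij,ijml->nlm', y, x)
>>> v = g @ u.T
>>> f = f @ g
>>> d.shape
(5, 37, 2, 11)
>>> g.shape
(2, 5)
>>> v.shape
(2, 7)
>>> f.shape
(2, 5)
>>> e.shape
(5, 5)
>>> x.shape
(11, 2, 37, 5)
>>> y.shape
(37, 7, 11, 2)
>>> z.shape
(7, 2)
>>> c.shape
(31, 5)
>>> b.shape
(31, 2, 11)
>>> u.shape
(7, 5)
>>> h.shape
(2, 5)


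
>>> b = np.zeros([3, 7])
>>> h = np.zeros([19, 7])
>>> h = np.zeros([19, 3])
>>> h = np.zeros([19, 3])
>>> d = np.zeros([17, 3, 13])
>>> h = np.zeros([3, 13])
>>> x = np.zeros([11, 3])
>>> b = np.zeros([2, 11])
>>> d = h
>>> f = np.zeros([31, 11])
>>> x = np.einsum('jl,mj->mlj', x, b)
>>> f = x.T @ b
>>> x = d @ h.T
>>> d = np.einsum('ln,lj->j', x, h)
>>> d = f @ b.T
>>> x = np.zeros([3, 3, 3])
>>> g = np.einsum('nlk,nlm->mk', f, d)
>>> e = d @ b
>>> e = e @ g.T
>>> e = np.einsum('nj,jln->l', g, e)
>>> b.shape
(2, 11)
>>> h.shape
(3, 13)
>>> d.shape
(11, 3, 2)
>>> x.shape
(3, 3, 3)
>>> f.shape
(11, 3, 11)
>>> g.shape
(2, 11)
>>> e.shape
(3,)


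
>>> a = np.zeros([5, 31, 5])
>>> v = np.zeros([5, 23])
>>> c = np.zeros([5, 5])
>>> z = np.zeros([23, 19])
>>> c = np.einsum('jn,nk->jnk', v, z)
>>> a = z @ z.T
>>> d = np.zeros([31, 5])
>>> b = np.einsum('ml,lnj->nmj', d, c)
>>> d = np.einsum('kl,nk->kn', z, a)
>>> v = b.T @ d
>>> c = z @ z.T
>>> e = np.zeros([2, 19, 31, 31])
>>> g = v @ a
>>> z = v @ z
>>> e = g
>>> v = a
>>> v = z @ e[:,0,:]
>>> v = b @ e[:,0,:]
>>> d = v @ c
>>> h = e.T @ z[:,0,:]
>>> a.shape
(23, 23)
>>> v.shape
(23, 31, 23)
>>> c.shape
(23, 23)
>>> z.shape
(19, 31, 19)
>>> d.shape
(23, 31, 23)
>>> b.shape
(23, 31, 19)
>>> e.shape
(19, 31, 23)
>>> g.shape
(19, 31, 23)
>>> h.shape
(23, 31, 19)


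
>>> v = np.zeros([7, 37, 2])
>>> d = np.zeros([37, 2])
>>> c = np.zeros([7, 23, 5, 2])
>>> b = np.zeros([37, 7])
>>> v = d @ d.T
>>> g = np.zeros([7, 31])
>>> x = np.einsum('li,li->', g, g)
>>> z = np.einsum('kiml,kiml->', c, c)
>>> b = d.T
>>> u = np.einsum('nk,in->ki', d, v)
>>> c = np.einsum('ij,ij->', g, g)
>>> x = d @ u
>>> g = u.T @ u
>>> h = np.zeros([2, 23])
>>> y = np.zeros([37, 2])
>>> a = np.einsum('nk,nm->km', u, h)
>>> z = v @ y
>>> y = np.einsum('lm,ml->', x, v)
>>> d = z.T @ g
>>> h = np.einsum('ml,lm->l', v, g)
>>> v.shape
(37, 37)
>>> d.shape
(2, 37)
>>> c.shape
()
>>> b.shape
(2, 37)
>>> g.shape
(37, 37)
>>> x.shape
(37, 37)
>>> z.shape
(37, 2)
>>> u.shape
(2, 37)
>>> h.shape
(37,)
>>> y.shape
()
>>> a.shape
(37, 23)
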